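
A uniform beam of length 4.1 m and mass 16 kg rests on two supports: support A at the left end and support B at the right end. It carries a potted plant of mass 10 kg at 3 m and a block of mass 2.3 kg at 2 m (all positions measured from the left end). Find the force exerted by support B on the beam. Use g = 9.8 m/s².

Taking torques about support A:
Beam weight: 16 × 9.8 = 156.8 N down at 2.05 m → arm 2.05 m, τ = 156.8 × 2.05 = 321.4 N·m clockwise.
Potted plant: 10 × 9.8 = 98 N down at 3 m → arm 3 m, τ = 98 × 3 = 294 N·m clockwise.
Block: 2.3 × 9.8 = 22.54 N down at 2 m → arm 2 m, τ = 22.54 × 2 = 45.08 N·m clockwise.
Net load moment about support A = 660.5 N·m clockwise.
Reaction R at support B is upward at 4.1 m, arm 4.1 m → moment R × 4.1 counterclockwise.
Στ = 0 ⇒ R × 4.1 = 660.5 ⇒ R = 161 N.

R_B ≈ 161 N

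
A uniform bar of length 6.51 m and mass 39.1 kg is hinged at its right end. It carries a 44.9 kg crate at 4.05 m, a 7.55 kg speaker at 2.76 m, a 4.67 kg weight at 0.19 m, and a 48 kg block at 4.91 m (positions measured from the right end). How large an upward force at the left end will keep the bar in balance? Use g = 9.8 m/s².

Take moments about the right end.
Beam weight: 39.1 × 9.8 = 383.2 N down at 3.255 m → arm 3.255 m, τ = 383.2 × 3.255 = 1247 N·m counterclockwise.
Crate: 44.9 × 9.8 = 440 N down at 4.05 m → arm 4.05 m, τ = 440 × 4.05 = 1782 N·m counterclockwise.
Speaker: 7.55 × 9.8 = 73.99 N down at 2.76 m → arm 2.76 m, τ = 73.99 × 2.76 = 204.2 N·m counterclockwise.
Weight: 4.67 × 9.8 = 45.77 N down at 0.19 m → arm 0.19 m, τ = 45.77 × 0.19 = 8.696 N·m counterclockwise.
Block: 48 × 9.8 = 470.4 N down at 4.91 m → arm 4.91 m, τ = 470.4 × 4.91 = 2310 N·m counterclockwise.
Net moment of the loads = 5552 N·m counterclockwise.
The upward force F acts at the left end, arm 6.51 m, giving F × 6.51 clockwise.
For rotational equilibrium, F × 6.51 = 5552, so F = 5552 / 6.51 = 853 N.

F ≈ 853 N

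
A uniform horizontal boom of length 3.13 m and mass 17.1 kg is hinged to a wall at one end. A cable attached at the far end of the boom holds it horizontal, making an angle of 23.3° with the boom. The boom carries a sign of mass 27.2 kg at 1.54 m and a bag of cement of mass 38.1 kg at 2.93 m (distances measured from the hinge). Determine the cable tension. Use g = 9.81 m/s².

T ≈ 1430 N

Choose the hinge as the axis so the unknown hinge reaction has zero arm there.
Beam weight: 17.1 × 9.81 = 167.8 N down at 1.565 m → arm 1.565 m, τ = 167.8 × 1.565 = 262.6 N·m clockwise.
Sign: 27.2 × 9.81 = 266.8 N down at 1.54 m → arm 1.54 m, τ = 266.8 × 1.54 = 410.9 N·m clockwise.
Bag of cement: 38.1 × 9.81 = 373.8 N down at 2.93 m → arm 2.93 m, τ = 373.8 × 2.93 = 1095 N·m clockwise.
Total clockwise load moment = 1768 N·m.
The cable tension T acts at 3.13 m; only its component perpendicular to the boom, T sinθ, produces torque. sin 23.3° = 0.3955.
Στ = 0 ⇒ T × 3.13 × 0.3955 = 1768 ⇒ T = 1768 / 1.238 = 1430 N.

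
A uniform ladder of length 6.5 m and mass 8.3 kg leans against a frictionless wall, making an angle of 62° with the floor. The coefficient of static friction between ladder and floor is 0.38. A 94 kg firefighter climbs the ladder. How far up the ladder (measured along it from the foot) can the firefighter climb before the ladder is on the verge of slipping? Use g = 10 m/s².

Taking torques about the foot of the ladder:
Ladder weight 8.3×10 = 83 N acts at 3.25 m along the ladder; its horizontal arm is 3.25·cos62° = 1.526 m → τ = 126.7 N·m clockwise.
Firefighter weight 94×10 = 940 N at distance d → arm d·cos62° → τ = 940·d·0.4695 clockwise.
Wall normal N at the top has arm L sinθ = 5.739 m counterclockwise, so Στ = 0 gives N·5.739 = 126.7 + 441.3·d.
ΣFy = 0 ⇒ N_floor = 1023 N, so the maximum friction is μ_s·N_floor = 0.38×1023 = 388.7 N. ΣFx = 0 ⇒ N_wall = f, so at the slipping point N = 388.7 N.
Substituting: 388.7×5.739 = 126.7 + 441.3·d ⇒ d = (2231 − 126.7) / 441.3 = 4.77 m.

d ≈ 4.77 m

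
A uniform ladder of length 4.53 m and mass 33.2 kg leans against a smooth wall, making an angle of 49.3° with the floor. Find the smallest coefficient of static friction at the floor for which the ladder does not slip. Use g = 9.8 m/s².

μ_min ≈ 0.43

Choose the foot of the ladder as the axis so the floor normal and friction both act there and drop out.
Ladder weight 33.2×9.8 = 325.4 N acts at 2.265 m along the ladder; its horizontal arm is 2.265·cos49.3° = 1.477 m → τ = 480.6 N·m clockwise.
Wall normal N acts horizontally at the top; its moment arm is the height L sinθ = 4.53·sin49.3° = 3.434 m, counterclockwise.
For rotational equilibrium, N × 3.434 = 480.6, so N = 140 N.
ΣFx = 0 ⇒ f = N_wall = 140 N. ΣFy = 0 ⇒ N_floor = 325.4 N.
μ_min = f / N_floor = 140 / 325.4 = 0.43.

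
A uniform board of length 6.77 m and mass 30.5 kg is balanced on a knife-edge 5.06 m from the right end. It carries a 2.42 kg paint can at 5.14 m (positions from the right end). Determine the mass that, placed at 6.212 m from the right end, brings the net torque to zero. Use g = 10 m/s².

Taking torques about the knife-edge (at 5.06 m from the right end):
Beam weight: 30.5 × 10 = 305 N down at 3.385 m → arm 1.675 m, τ = 305 × 1.675 = 510.9 N·m clockwise.
Paint can: 2.42 × 10 = 24.2 N down at 5.14 m → arm 0.08 m, τ = 24.2 × 0.08 = 1.936 N·m counterclockwise.
Net moment of known loads = 509 N·m clockwise.
An unknown mass m at 6.212 m has arm 1.152 m; its moment is m·g·1.152 counterclockwise.
Balancing moments: m × 10 × 1.152 = 509, giving m = 509 / (10 × 1.152) = 44.2 kg.

m ≈ 44.2 kg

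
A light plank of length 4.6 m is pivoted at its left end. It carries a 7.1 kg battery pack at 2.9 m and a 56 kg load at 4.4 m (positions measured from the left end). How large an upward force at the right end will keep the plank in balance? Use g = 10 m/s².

Taking torques about the left end:
Battery pack: 7.1 × 10 = 71 N down at 2.9 m → arm 2.9 m, τ = 71 × 2.9 = 205.9 N·m clockwise.
Load: 56 × 10 = 560 N down at 4.4 m → arm 4.4 m, τ = 560 × 4.4 = 2464 N·m clockwise.
Net moment of the loads = 2670 N·m clockwise.
The upward force F acts at the right end, arm 4.6 m, giving F × 4.6 counterclockwise.
For rotational equilibrium, F × 4.6 = 2670, so F = 2670 / 4.6 = 580 N.

F ≈ 580 N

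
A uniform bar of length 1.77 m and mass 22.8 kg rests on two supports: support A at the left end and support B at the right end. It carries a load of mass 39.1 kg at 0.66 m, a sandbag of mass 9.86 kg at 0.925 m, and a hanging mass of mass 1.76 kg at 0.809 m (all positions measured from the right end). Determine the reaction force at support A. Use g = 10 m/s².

R_A ≈ 319 N

Taking torques about support B:
Beam weight: 22.8 × 10 = 228 N down at 0.885 m → arm 0.885 m, τ = 228 × 0.885 = 201.8 N·m counterclockwise.
Load: 39.1 × 10 = 391 N down at 0.66 m → arm 0.66 m, τ = 391 × 0.66 = 258.1 N·m counterclockwise.
Sandbag: 9.86 × 10 = 98.6 N down at 0.925 m → arm 0.925 m, τ = 98.6 × 0.925 = 91.2 N·m counterclockwise.
Hanging mass: 1.76 × 10 = 17.6 N down at 0.809 m → arm 0.809 m, τ = 17.6 × 0.809 = 14.24 N·m counterclockwise.
Net load moment about support B = 565.3 N·m counterclockwise.
Reaction R at support A is upward at 1.77 m, arm 1.77 m → moment R × 1.77 clockwise.
Setting net torque to zero: R × 1.77 = 565.3 → R = 319 N.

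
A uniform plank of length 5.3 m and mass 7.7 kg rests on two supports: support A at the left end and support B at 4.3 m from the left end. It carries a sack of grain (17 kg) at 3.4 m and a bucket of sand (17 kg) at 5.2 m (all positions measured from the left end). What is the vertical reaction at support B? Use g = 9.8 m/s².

Sum moments about support A (its reaction then has zero moment arm).
Beam weight: 7.7 × 9.8 = 75.46 N down at 2.65 m → arm 2.65 m, τ = 75.46 × 2.65 = 200 N·m clockwise.
Sack of grain: 17 × 9.8 = 166.6 N down at 3.4 m → arm 3.4 m, τ = 166.6 × 3.4 = 566.4 N·m clockwise.
Bucket of sand: 17 × 9.8 = 166.6 N down at 5.2 m → arm 5.2 m, τ = 166.6 × 5.2 = 866.3 N·m clockwise.
Net load moment about support A = 1633 N·m clockwise.
Reaction R at support B is upward at 4.3 m, arm 4.3 m → moment R × 4.3 counterclockwise.
For rotational equilibrium, R × 4.3 = 1633, so R = 380 N.

R_B ≈ 380 N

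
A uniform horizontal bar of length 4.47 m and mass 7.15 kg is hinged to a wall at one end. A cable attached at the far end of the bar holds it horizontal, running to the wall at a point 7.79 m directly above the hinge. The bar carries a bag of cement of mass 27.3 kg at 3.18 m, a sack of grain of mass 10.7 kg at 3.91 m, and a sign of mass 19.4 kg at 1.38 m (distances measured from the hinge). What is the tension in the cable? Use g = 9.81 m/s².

Taking torques about the hinge:
Beam weight: 7.15 × 9.81 = 70.14 N down at 2.235 m → arm 2.235 m, τ = 70.14 × 2.235 = 156.8 N·m clockwise.
Bag of cement: 27.3 × 9.81 = 267.8 N down at 3.18 m → arm 3.18 m, τ = 267.8 × 3.18 = 851.6 N·m clockwise.
Sack of grain: 10.7 × 9.81 = 105 N down at 3.91 m → arm 3.91 m, τ = 105 × 3.91 = 410.6 N·m clockwise.
Sign: 19.4 × 9.81 = 190.3 N down at 1.38 m → arm 1.38 m, τ = 190.3 × 1.38 = 262.6 N·m clockwise.
Total clockwise load moment = 1682 N·m.
The cable tension T acts at 4.47 m; only its component perpendicular to the bar, T sinθ, produces torque. sinθ = h/√(h²+d²) = 7.79/√(7.79²+4.47²) = 0.8674.
For rotational equilibrium, T × 4.47 × 0.8674 = 1682, so T = 1682 / 3.877 = 434 N.

T ≈ 434 N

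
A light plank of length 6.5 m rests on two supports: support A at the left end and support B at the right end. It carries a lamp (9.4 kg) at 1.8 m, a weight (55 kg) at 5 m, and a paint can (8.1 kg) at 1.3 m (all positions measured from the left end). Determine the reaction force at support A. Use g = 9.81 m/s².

R_A ≈ 255 N

Taking torques about support B:
Lamp: 9.4 × 9.81 = 92.21 N down at 1.8 m → arm 4.7 m, τ = 92.21 × 4.7 = 433.4 N·m counterclockwise.
Weight: 55 × 9.81 = 539.6 N down at 5 m → arm 1.5 m, τ = 539.6 × 1.5 = 809.4 N·m counterclockwise.
Paint can: 8.1 × 9.81 = 79.46 N down at 1.3 m → arm 5.2 m, τ = 79.46 × 5.2 = 413.2 N·m counterclockwise.
Net load moment about support B = 1656 N·m counterclockwise.
Reaction R at support A is upward at 0 m, arm 6.5 m → moment R × 6.5 clockwise.
Balancing moments: R × 6.5 = 1656, giving R = 255 N.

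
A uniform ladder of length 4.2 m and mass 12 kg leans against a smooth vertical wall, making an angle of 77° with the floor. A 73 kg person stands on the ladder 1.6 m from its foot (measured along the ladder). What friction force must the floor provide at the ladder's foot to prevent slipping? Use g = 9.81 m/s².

f ≈ 76.6 N

Sum moments about the foot of the ladder (the floor normal and friction both act there and drop out).
Ladder weight 12×9.81 = 117.7 N acts at 2.1 m along the ladder; its horizontal arm is 2.1·cos77° = 0.4724 m → τ = 55.6 N·m clockwise.
Person: 73×9.81 = 716.1 N at 1.6 m → arm 0.3599 m → τ = 257.7 N·m clockwise.
Wall normal N acts horizontally at the top; its moment arm is the height L sinθ = 4.2·sin77° = 4.092 m, counterclockwise.
Balancing moments: N × 4.092 = 313.3, giving N = 76.6 N.
ΣFx = 0: friction at the foot balances the wall's push, so f = N_wall = 76.6 N.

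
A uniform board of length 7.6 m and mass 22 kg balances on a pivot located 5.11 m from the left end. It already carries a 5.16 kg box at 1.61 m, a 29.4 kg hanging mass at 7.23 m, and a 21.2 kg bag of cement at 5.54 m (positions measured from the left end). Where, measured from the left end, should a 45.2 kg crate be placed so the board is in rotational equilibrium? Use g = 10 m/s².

x ≈ 4.57 m from the left end

Sum moments about the pivot (at 5.11 m from the left end) (the support reaction has zero arm there).
Beam weight: 22 × 10 = 220 N down at 3.8 m → arm 1.31 m, τ = 220 × 1.31 = 288.2 N·m counterclockwise.
Box: 5.16 × 10 = 51.6 N down at 1.61 m → arm 3.5 m, τ = 51.6 × 3.5 = 180.6 N·m counterclockwise.
Hanging mass: 29.4 × 10 = 294 N down at 7.23 m → arm 2.12 m, τ = 294 × 2.12 = 623.3 N·m clockwise.
Bag of cement: 21.2 × 10 = 212 N down at 5.54 m → arm 0.43 m, τ = 212 × 0.43 = 91.16 N·m clockwise.
Net moment of existing loads = 245.7 N·m clockwise.
The crate weighs 45.2 × 10 = 452 N and must supply an equal counterclockwise moment, so its lever arm about the pivot is 245.7 / 452 = 0.544 m.
That puts it at 5.11 − 0.544 = 4.57 m from the left end.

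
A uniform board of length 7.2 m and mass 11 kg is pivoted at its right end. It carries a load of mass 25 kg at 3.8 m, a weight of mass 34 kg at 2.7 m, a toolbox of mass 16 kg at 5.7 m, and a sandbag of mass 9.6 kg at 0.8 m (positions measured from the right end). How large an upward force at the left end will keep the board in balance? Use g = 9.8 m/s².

F ≈ 443 N

Choose the right end as the axis so the unknown pivot reaction has zero arm there.
Beam weight: 11 × 9.8 = 107.8 N down at 3.6 m → arm 3.6 m, τ = 107.8 × 3.6 = 388.1 N·m counterclockwise.
Load: 25 × 9.8 = 245 N down at 3.8 m → arm 3.8 m, τ = 245 × 3.8 = 931 N·m counterclockwise.
Weight: 34 × 9.8 = 333.2 N down at 2.7 m → arm 2.7 m, τ = 333.2 × 2.7 = 899.6 N·m counterclockwise.
Toolbox: 16 × 9.8 = 156.8 N down at 5.7 m → arm 5.7 m, τ = 156.8 × 5.7 = 893.8 N·m counterclockwise.
Sandbag: 9.6 × 9.8 = 94.08 N down at 0.8 m → arm 0.8 m, τ = 94.08 × 0.8 = 75.26 N·m counterclockwise.
Net moment of the loads = 3188 N·m counterclockwise.
The upward force F acts at the left end, arm 7.2 m, giving F × 7.2 clockwise.
Balancing moments: F × 7.2 = 3188, giving F = 3188 / 7.2 = 443 N.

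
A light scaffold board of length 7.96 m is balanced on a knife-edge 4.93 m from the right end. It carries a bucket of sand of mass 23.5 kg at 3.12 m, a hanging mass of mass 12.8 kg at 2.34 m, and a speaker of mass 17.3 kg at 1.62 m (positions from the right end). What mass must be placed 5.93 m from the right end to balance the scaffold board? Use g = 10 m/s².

m ≈ 133 kg

Choose the knife-edge (at 4.93 m from the right end) as the axis so the support reaction has zero arm there.
Bucket of sand: 23.5 × 10 = 235 N down at 3.12 m → arm 1.81 m, τ = 235 × 1.81 = 425.4 N·m clockwise.
Hanging mass: 12.8 × 10 = 128 N down at 2.34 m → arm 2.59 m, τ = 128 × 2.59 = 331.5 N·m clockwise.
Speaker: 17.3 × 10 = 173 N down at 1.62 m → arm 3.31 m, τ = 173 × 3.31 = 572.6 N·m clockwise.
Net moment of known loads = 1330 N·m clockwise.
An unknown mass m at 5.93 m has arm 1 m; its moment is m·g·1 counterclockwise.
Balancing moments: m × 10 × 1 = 1330, giving m = 1330 / (10 × 1) = 133 kg.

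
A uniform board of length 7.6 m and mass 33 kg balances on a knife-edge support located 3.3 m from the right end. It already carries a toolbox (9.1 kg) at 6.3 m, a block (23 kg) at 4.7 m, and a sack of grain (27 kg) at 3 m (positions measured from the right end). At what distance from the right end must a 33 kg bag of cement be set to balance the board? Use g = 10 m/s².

x ≈ 1.24 m from the right end

About the knife-edge support (at 3.3 m from the right end):
Beam weight: 33 × 10 = 330 N down at 3.8 m → arm 0.5 m, τ = 330 × 0.5 = 165 N·m counterclockwise.
Toolbox: 9.1 × 10 = 91 N down at 6.3 m → arm 3 m, τ = 91 × 3 = 273 N·m counterclockwise.
Block: 23 × 10 = 230 N down at 4.7 m → arm 1.4 m, τ = 230 × 1.4 = 322 N·m counterclockwise.
Sack of grain: 27 × 10 = 270 N down at 3 m → arm 0.3 m, τ = 270 × 0.3 = 81 N·m clockwise.
Net moment of existing loads = 679 N·m counterclockwise.
The bag of cement weighs 33 × 10 = 330 N and must supply an equal clockwise moment, so its lever arm about the knife-edge support is 679 / 330 = 2.06 m.
That puts it at 3.3 − 2.06 = 1.24 m from the right end.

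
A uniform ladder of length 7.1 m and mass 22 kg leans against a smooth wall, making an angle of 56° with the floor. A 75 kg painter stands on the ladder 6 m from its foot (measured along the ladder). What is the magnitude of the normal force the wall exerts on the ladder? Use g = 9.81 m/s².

N_wall ≈ 492 N

Take moments about the foot of the ladder.
Ladder weight 22×9.81 = 215.8 N acts at 3.55 m along the ladder; its horizontal arm is 3.55·cos56° = 1.985 m → τ = 428.4 N·m clockwise.
Painter: 75×9.81 = 735.8 N at 6 m → arm 3.355 m → τ = 2469 N·m clockwise.
Wall normal N acts horizontally at the top; its moment arm is the height L sinθ = 7.1·sin56° = 5.886 m, counterclockwise.
Balancing moments: N × 5.886 = 2897, giving N = 492 N.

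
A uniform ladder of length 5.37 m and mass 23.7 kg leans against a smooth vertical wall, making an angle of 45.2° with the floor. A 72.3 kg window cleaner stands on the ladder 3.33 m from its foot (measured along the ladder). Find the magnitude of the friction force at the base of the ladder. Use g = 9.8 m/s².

Sum moments about the foot of the ladder (the floor normal and friction both act there and drop out).
Ladder weight 23.7×9.8 = 232.3 N acts at 2.685 m along the ladder; its horizontal arm is 2.685·cos45.2° = 1.892 m → τ = 439.5 N·m clockwise.
Window cleaner: 72.3×9.8 = 708.5 N at 3.33 m → arm 2.346 m → τ = 1662 N·m clockwise.
Wall normal N acts horizontally at the top; its moment arm is the height L sinθ = 5.37·sin45.2° = 3.81 m, counterclockwise.
Setting net torque to zero: N × 3.81 = 2102 → N = 552 N.
ΣFx = 0: friction at the foot balances the wall's push, so f = N_wall = 552 N.

f ≈ 552 N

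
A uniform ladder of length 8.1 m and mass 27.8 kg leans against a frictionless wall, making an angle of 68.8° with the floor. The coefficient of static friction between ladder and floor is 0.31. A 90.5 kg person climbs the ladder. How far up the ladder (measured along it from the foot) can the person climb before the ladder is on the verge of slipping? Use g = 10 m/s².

Sum moments about the foot of the ladder (the floor normal and friction both act there and drop out).
Ladder weight 27.8×10 = 278 N acts at 4.05 m along the ladder; its horizontal arm is 4.05·cos68.8° = 1.465 m → τ = 407.3 N·m clockwise.
Person weight 90.5×10 = 905 N at distance d → arm d·cos68.8° → τ = 905·d·0.3616 clockwise.
Wall normal N at the top has arm L sinθ = 7.552 m counterclockwise, so Στ = 0 gives N·7.552 = 407.3 + 327.2·d.
ΣFy = 0 ⇒ N_floor = 1183 N, so the maximum friction is μ_s·N_floor = 0.31×1183 = 366.7 N. ΣFx = 0 ⇒ N_wall = f, so at the slipping point N = 366.7 N.
Substituting: 366.7×7.552 = 407.3 + 327.2·d ⇒ d = (2769 − 407.3) / 327.2 = 7.22 m.

d ≈ 7.22 m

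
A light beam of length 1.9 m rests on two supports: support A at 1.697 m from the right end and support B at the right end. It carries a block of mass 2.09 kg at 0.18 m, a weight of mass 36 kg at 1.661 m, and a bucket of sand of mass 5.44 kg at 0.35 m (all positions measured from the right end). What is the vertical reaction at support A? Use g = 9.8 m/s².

R_A ≈ 358 N

Take moments about support B.
Block: 2.09 × 9.8 = 20.48 N down at 0.18 m → arm 0.18 m, τ = 20.48 × 0.18 = 3.686 N·m counterclockwise.
Weight: 36 × 9.8 = 352.8 N down at 1.661 m → arm 1.661 m, τ = 352.8 × 1.661 = 586 N·m counterclockwise.
Bucket of sand: 5.44 × 9.8 = 53.31 N down at 0.35 m → arm 0.35 m, τ = 53.31 × 0.35 = 18.66 N·m counterclockwise.
Net load moment about support B = 608.3 N·m counterclockwise.
Reaction R at support A is upward at 1.697 m, arm 1.697 m → moment R × 1.697 clockwise.
For rotational equilibrium, R × 1.697 = 608.3, so R = 358 N.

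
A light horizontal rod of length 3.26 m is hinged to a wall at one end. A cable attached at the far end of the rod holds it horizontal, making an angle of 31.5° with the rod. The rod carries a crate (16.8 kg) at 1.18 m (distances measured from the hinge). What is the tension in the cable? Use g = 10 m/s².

Take moments about the hinge.
Crate: 16.8 × 10 = 168 N down at 1.18 m → arm 1.18 m, τ = 168 × 1.18 = 198.2 N·m clockwise.
Total clockwise load moment = 198.2 N·m.
The cable tension T acts at 3.26 m; only its component perpendicular to the rod, T sinθ, produces torque. sin 31.5° = 0.5225.
For rotational equilibrium, T × 3.26 × 0.5225 = 198.2, so T = 198.2 / 1.703 = 116 N.

T ≈ 116 N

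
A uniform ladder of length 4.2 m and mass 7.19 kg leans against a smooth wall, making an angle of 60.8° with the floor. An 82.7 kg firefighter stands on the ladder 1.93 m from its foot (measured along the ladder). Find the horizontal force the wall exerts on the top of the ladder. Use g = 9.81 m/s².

About the foot of the ladder:
Ladder weight 7.19×9.81 = 70.53 N acts at 2.1 m along the ladder; its horizontal arm is 2.1·cos60.8° = 1.025 m → τ = 72.29 N·m clockwise.
Firefighter: 82.7×9.81 = 811.3 N at 1.93 m → arm 0.9416 m → τ = 763.9 N·m clockwise.
Wall normal N acts horizontally at the top; its moment arm is the height L sinθ = 4.2·sin60.8° = 3.666 m, counterclockwise.
Balancing moments: N × 3.666 = 836.2, giving N = 228 N.

N_wall ≈ 228 N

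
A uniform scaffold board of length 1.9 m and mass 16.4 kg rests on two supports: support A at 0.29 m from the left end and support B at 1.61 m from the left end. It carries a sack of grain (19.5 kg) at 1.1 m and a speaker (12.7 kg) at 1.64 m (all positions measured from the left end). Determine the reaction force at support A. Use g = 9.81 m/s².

About support B:
Beam weight: 16.4 × 9.81 = 160.9 N down at 0.95 m → arm 0.66 m, τ = 160.9 × 0.66 = 106.2 N·m counterclockwise.
Sack of grain: 19.5 × 9.81 = 191.3 N down at 1.1 m → arm 0.51 m, τ = 191.3 × 0.51 = 97.56 N·m counterclockwise.
Speaker: 12.7 × 9.81 = 124.6 N down at 1.64 m → arm 0.03 m, τ = 124.6 × 0.03 = 3.738 N·m clockwise.
Net load moment about support B = 200 N·m counterclockwise.
Reaction R at support A is upward at 0.29 m, arm 1.32 m → moment R × 1.32 clockwise.
Setting net torque to zero: R × 1.32 = 200 → R = 152 N.

R_A ≈ 152 N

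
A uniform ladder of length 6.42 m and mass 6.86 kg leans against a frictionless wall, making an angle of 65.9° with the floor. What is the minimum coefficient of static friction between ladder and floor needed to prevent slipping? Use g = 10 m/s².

About the foot of the ladder:
Ladder weight 6.86×10 = 68.6 N acts at 3.21 m along the ladder; its horizontal arm is 3.21·cos65.9° = 1.311 m → τ = 89.93 N·m clockwise.
Wall normal N acts horizontally at the top; its moment arm is the height L sinθ = 6.42·sin65.9° = 5.86 m, counterclockwise.
For rotational equilibrium, N × 5.86 = 89.93, so N = 15.35 N.
ΣFx = 0 ⇒ f = N_wall = 15.35 N. ΣFy = 0 ⇒ N_floor = 68.6 N.
μ_min = f / N_floor = 15.35 / 68.6 = 0.224.

μ_min ≈ 0.224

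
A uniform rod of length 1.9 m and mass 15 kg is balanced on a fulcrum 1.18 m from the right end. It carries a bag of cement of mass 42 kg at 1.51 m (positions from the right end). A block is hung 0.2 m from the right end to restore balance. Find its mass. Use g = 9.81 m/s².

Sum moments about the fulcrum (at 1.18 m from the right end) (the support reaction has zero arm there).
Beam weight: 15 × 9.81 = 147.2 N down at 0.95 m → arm 0.23 m, τ = 147.2 × 0.23 = 33.86 N·m clockwise.
Bag of cement: 42 × 9.81 = 412 N down at 1.51 m → arm 0.33 m, τ = 412 × 0.33 = 136 N·m counterclockwise.
Net moment of known loads = 102.1 N·m counterclockwise.
An unknown mass m at 0.2 m has arm 0.98 m; its moment is m·g·0.98 clockwise.
Balancing moments: m × 9.81 × 0.98 = 102.1, giving m = 102.1 / (9.81 × 0.98) = 10.6 kg.

m ≈ 10.6 kg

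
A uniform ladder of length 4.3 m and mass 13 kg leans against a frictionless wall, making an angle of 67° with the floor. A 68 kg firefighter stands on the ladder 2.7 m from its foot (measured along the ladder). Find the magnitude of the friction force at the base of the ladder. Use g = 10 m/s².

f ≈ 209 N

Take moments about the foot of the ladder.
Ladder weight 13×10 = 130 N acts at 2.15 m along the ladder; its horizontal arm is 2.15·cos67° = 0.8401 m → τ = 109.2 N·m clockwise.
Firefighter: 68×10 = 680 N at 2.7 m → arm 1.055 m → τ = 717.4 N·m clockwise.
Wall normal N acts horizontally at the top; its moment arm is the height L sinθ = 4.3·sin67° = 3.958 m, counterclockwise.
Balancing moments: N × 3.958 = 826.6, giving N = 209 N.
ΣFx = 0: friction at the foot balances the wall's push, so f = N_wall = 209 N.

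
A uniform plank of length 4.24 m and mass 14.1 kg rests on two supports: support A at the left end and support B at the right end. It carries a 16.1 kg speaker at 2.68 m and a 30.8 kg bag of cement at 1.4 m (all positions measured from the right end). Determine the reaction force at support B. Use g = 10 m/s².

R_B ≈ 336 N

Taking torques about support A:
Beam weight: 14.1 × 10 = 141 N down at 2.12 m → arm 2.12 m, τ = 141 × 2.12 = 298.9 N·m clockwise.
Speaker: 16.1 × 10 = 161 N down at 2.68 m → arm 1.56 m, τ = 161 × 1.56 = 251.2 N·m clockwise.
Bag of cement: 30.8 × 10 = 308 N down at 1.4 m → arm 2.84 m, τ = 308 × 2.84 = 874.7 N·m clockwise.
Net load moment about support A = 1425 N·m clockwise.
Reaction R at support B is upward at 0 m, arm 4.24 m → moment R × 4.24 counterclockwise.
Setting net torque to zero: R × 4.24 = 1425 → R = 336 N.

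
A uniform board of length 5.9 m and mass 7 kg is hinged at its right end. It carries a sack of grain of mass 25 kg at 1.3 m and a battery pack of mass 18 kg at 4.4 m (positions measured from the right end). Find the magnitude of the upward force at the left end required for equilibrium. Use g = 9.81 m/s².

About the right end:
Beam weight: 7 × 9.81 = 68.67 N down at 2.95 m → arm 2.95 m, τ = 68.67 × 2.95 = 202.6 N·m counterclockwise.
Sack of grain: 25 × 9.81 = 245.2 N down at 1.3 m → arm 1.3 m, τ = 245.2 × 1.3 = 318.8 N·m counterclockwise.
Battery pack: 18 × 9.81 = 176.6 N down at 4.4 m → arm 4.4 m, τ = 176.6 × 4.4 = 777 N·m counterclockwise.
Net moment of the loads = 1298 N·m counterclockwise.
The upward force F acts at the left end, arm 5.9 m, giving F × 5.9 clockwise.
For rotational equilibrium, F × 5.9 = 1298, so F = 1298 / 5.9 = 220 N.

F ≈ 220 N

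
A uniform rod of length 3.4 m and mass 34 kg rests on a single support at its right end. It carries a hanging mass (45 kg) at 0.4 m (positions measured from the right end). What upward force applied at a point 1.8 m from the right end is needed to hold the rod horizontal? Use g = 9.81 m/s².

Take moments about the right end.
Beam weight: 34 × 9.81 = 333.5 N down at 1.7 m → arm 1.7 m, τ = 333.5 × 1.7 = 566.9 N·m counterclockwise.
Hanging mass: 45 × 9.81 = 441.5 N down at 0.4 m → arm 0.4 m, τ = 441.5 × 0.4 = 176.6 N·m counterclockwise.
Net moment of the loads = 743.5 N·m counterclockwise.
The upward force F acts at a point 1.8 m from the right end, arm 1.8 m, giving F × 1.8 clockwise.
Balancing moments: F × 1.8 = 743.5, giving F = 743.5 / 1.8 = 413 N.

F ≈ 413 N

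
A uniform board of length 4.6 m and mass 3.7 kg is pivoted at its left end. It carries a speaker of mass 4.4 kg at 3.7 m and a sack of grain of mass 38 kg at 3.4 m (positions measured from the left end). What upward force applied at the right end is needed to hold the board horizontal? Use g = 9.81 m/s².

Take moments about the left end.
Beam weight: 3.7 × 9.81 = 36.3 N down at 2.3 m → arm 2.3 m, τ = 36.3 × 2.3 = 83.49 N·m clockwise.
Speaker: 4.4 × 9.81 = 43.16 N down at 3.7 m → arm 3.7 m, τ = 43.16 × 3.7 = 159.7 N·m clockwise.
Sack of grain: 38 × 9.81 = 372.8 N down at 3.4 m → arm 3.4 m, τ = 372.8 × 3.4 = 1268 N·m clockwise.
Net moment of the loads = 1511 N·m clockwise.
The upward force F acts at the right end, arm 4.6 m, giving F × 4.6 counterclockwise.
Setting net torque to zero: F × 4.6 = 1511 → F = 1511 / 4.6 = 328 N.

F ≈ 328 N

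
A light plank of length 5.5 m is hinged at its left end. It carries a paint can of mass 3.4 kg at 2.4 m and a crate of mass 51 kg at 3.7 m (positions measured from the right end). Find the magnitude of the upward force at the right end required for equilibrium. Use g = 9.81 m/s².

F ≈ 183 N

Choose the left end as the axis so the unknown pivot reaction has zero arm there.
Paint can: 3.4 × 9.81 = 33.35 N down at 2.4 m → arm 3.1 m, τ = 33.35 × 3.1 = 103.4 N·m clockwise.
Crate: 51 × 9.81 = 500.3 N down at 3.7 m → arm 1.8 m, τ = 500.3 × 1.8 = 900.5 N·m clockwise.
Net moment of the loads = 1004 N·m clockwise.
The upward force F acts at the right end, arm 5.5 m, giving F × 5.5 counterclockwise.
Balancing moments: F × 5.5 = 1004, giving F = 1004 / 5.5 = 183 N.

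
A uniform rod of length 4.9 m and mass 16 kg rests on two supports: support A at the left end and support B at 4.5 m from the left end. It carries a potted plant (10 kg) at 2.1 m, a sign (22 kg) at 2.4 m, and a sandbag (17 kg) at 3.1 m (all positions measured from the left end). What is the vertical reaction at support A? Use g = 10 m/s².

Sum moments about support B (its reaction then has zero moment arm).
Beam weight: 16 × 10 = 160 N down at 2.45 m → arm 2.05 m, τ = 160 × 2.05 = 328 N·m counterclockwise.
Potted plant: 10 × 10 = 100 N down at 2.1 m → arm 2.4 m, τ = 100 × 2.4 = 240 N·m counterclockwise.
Sign: 22 × 10 = 220 N down at 2.4 m → arm 2.1 m, τ = 220 × 2.1 = 462 N·m counterclockwise.
Sandbag: 17 × 10 = 170 N down at 3.1 m → arm 1.4 m, τ = 170 × 1.4 = 238 N·m counterclockwise.
Net load moment about support B = 1268 N·m counterclockwise.
Reaction R at support A is upward at 0 m, arm 4.5 m → moment R × 4.5 clockwise.
Balancing moments: R × 4.5 = 1268, giving R = 282 N.

R_A ≈ 282 N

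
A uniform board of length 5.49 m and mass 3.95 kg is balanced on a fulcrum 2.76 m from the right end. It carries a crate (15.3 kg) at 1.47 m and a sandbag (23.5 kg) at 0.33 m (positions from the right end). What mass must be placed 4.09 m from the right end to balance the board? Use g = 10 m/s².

Take moments about the fulcrum (at 2.76 m from the right end).
Beam weight: 3.95 × 10 = 39.5 N down at 2.745 m → arm 0.015 m, τ = 39.5 × 0.015 = 0.5925 N·m clockwise.
Crate: 15.3 × 10 = 153 N down at 1.47 m → arm 1.29 m, τ = 153 × 1.29 = 197.4 N·m clockwise.
Sandbag: 23.5 × 10 = 235 N down at 0.33 m → arm 2.43 m, τ = 235 × 2.43 = 571.1 N·m clockwise.
Net moment of known loads = 769.1 N·m clockwise.
An unknown mass m at 4.09 m has arm 1.33 m; its moment is m·g·1.33 counterclockwise.
Balancing moments: m × 10 × 1.33 = 769.1, giving m = 769.1 / (10 × 1.33) = 57.8 kg.

m ≈ 57.8 kg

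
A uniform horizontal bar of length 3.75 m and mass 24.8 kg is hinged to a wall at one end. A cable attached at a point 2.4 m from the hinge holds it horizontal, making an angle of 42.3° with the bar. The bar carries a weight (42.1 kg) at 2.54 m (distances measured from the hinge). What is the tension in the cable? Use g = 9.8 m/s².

T ≈ 931 N

Take moments about the hinge.
Beam weight: 24.8 × 9.8 = 243 N down at 1.875 m → arm 1.875 m, τ = 243 × 1.875 = 455.6 N·m clockwise.
Weight: 42.1 × 9.8 = 412.6 N down at 2.54 m → arm 2.54 m, τ = 412.6 × 2.54 = 1048 N·m clockwise.
Total clockwise load moment = 1504 N·m.
The cable tension T acts at 2.4 m; only its component perpendicular to the bar, T sinθ, produces torque. sin 42.3° = 0.673.
Balancing moments: T × 2.4 × 0.673 = 1504, giving T = 1504 / 1.615 = 931 N.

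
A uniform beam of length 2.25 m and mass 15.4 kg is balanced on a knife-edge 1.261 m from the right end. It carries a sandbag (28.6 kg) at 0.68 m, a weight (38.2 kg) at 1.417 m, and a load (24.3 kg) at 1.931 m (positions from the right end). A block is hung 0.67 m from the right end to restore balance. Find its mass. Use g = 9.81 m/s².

m ≈ 5.97 kg

Taking torques about the knife-edge (at 1.261 m from the right end):
Beam weight: 15.4 × 9.81 = 151.1 N down at 1.125 m → arm 0.136 m, τ = 151.1 × 0.136 = 20.55 N·m clockwise.
Sandbag: 28.6 × 9.81 = 280.6 N down at 0.68 m → arm 0.581 m, τ = 280.6 × 0.581 = 163 N·m clockwise.
Weight: 38.2 × 9.81 = 374.7 N down at 1.417 m → arm 0.156 m, τ = 374.7 × 0.156 = 58.45 N·m counterclockwise.
Load: 24.3 × 9.81 = 238.4 N down at 1.931 m → arm 0.67 m, τ = 238.4 × 0.67 = 159.7 N·m counterclockwise.
Net moment of known loads = 34.6 N·m counterclockwise.
An unknown mass m at 0.67 m has arm 0.591 m; its moment is m·g·0.591 clockwise.
For rotational equilibrium, m × 9.81 × 0.591 = 34.6, so m = 34.6 / (9.81 × 0.591) = 5.97 kg.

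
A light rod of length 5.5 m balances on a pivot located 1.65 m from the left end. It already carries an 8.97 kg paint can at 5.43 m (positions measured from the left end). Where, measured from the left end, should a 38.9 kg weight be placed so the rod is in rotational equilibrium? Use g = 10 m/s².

About the pivot (at 1.65 m from the left end):
Paint can: 8.97 × 10 = 89.7 N down at 5.43 m → arm 3.78 m, τ = 89.7 × 3.78 = 339.1 N·m clockwise.
Net moment of existing loads = 339.1 N·m clockwise.
The weight weighs 38.9 × 10 = 389 N and must supply an equal counterclockwise moment, so its lever arm about the pivot is 339.1 / 389 = 0.872 m.
That puts it at 1.65 − 0.872 = 0.778 m from the left end.

x ≈ 0.778 m from the left end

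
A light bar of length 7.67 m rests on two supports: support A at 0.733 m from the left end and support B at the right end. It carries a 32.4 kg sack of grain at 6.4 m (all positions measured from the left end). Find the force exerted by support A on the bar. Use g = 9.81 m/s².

Taking torques about support B:
Sack of grain: 32.4 × 9.81 = 317.8 N down at 6.4 m → arm 1.27 m, τ = 317.8 × 1.27 = 403.6 N·m counterclockwise.
Net load moment about support B = 403.6 N·m counterclockwise.
Reaction R at support A is upward at 0.733 m, arm 6.937 m → moment R × 6.937 clockwise.
Setting net torque to zero: R × 6.937 = 403.6 → R = 58.2 N.

R_A ≈ 58.2 N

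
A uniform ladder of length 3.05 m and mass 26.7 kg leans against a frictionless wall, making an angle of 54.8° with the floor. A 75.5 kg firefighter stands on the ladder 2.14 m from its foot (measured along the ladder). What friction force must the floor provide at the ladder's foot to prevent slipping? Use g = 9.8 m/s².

Taking torques about the foot of the ladder:
Ladder weight 26.7×9.8 = 261.7 N acts at 1.525 m along the ladder; its horizontal arm is 1.525·cos54.8° = 0.8791 m → τ = 230.1 N·m clockwise.
Firefighter: 75.5×9.8 = 739.9 N at 2.14 m → arm 1.234 m → τ = 913 N·m clockwise.
Wall normal N acts horizontally at the top; its moment arm is the height L sinθ = 3.05·sin54.8° = 2.492 m, counterclockwise.
Setting net torque to zero: N × 2.492 = 1143 → N = 459 N.
ΣFx = 0: friction at the foot balances the wall's push, so f = N_wall = 459 N.

f ≈ 459 N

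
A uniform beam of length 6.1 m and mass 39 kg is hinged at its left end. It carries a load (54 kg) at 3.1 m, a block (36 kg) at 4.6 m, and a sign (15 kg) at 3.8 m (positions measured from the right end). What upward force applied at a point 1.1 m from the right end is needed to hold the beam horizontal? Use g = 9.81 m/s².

F ≈ 725 N

About the left end:
Beam weight: 39 × 9.81 = 382.6 N down at 3.05 m → arm 3.05 m, τ = 382.6 × 3.05 = 1167 N·m clockwise.
Load: 54 × 9.81 = 529.7 N down at 3.1 m → arm 3 m, τ = 529.7 × 3 = 1589 N·m clockwise.
Block: 36 × 9.81 = 353.2 N down at 4.6 m → arm 1.5 m, τ = 353.2 × 1.5 = 529.8 N·m clockwise.
Sign: 15 × 9.81 = 147.2 N down at 3.8 m → arm 2.3 m, τ = 147.2 × 2.3 = 338.6 N·m clockwise.
Net moment of the loads = 3624 N·m clockwise.
The upward force F acts at a point 1.1 m from the right end, arm 5 m, giving F × 5 counterclockwise.
Setting net torque to zero: F × 5 = 3624 → F = 3624 / 5 = 725 N.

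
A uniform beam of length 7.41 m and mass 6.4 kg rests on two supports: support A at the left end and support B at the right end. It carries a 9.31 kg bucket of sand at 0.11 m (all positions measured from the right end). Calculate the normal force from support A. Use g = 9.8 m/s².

Taking torques about support B:
Beam weight: 6.4 × 9.8 = 62.72 N down at 3.705 m → arm 3.705 m, τ = 62.72 × 3.705 = 232.4 N·m counterclockwise.
Bucket of sand: 9.31 × 9.8 = 91.24 N down at 0.11 m → arm 0.11 m, τ = 91.24 × 0.11 = 10.04 N·m counterclockwise.
Net load moment about support B = 242.4 N·m counterclockwise.
Reaction R at support A is upward at 7.41 m, arm 7.41 m → moment R × 7.41 clockwise.
For rotational equilibrium, R × 7.41 = 242.4, so R = 32.7 N.

R_A ≈ 32.7 N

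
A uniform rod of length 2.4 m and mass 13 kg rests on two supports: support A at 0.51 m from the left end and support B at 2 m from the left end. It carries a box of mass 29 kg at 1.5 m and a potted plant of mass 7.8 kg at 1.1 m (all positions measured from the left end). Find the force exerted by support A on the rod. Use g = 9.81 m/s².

R_A ≈ 210 N

Taking torques about support B:
Beam weight: 13 × 9.81 = 127.5 N down at 1.2 m → arm 0.8 m, τ = 127.5 × 0.8 = 102 N·m counterclockwise.
Box: 29 × 9.81 = 284.5 N down at 1.5 m → arm 0.5 m, τ = 284.5 × 0.5 = 142.2 N·m counterclockwise.
Potted plant: 7.8 × 9.81 = 76.52 N down at 1.1 m → arm 0.9 m, τ = 76.52 × 0.9 = 68.87 N·m counterclockwise.
Net load moment about support B = 313.1 N·m counterclockwise.
Reaction R at support A is upward at 0.51 m, arm 1.49 m → moment R × 1.49 clockwise.
For rotational equilibrium, R × 1.49 = 313.1, so R = 210 N.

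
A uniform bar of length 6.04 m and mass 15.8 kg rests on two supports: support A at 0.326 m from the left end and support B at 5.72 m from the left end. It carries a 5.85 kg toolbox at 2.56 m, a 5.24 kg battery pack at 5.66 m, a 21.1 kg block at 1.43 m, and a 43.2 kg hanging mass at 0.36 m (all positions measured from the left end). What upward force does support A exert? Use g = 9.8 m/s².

Choose support B as the axis so its reaction then has zero moment arm.
Beam weight: 15.8 × 9.8 = 154.8 N down at 3.02 m → arm 2.7 m, τ = 154.8 × 2.7 = 418 N·m counterclockwise.
Toolbox: 5.85 × 9.8 = 57.33 N down at 2.56 m → arm 3.16 m, τ = 57.33 × 3.16 = 181.2 N·m counterclockwise.
Battery pack: 5.24 × 9.8 = 51.35 N down at 5.66 m → arm 0.06 m, τ = 51.35 × 0.06 = 3.081 N·m counterclockwise.
Block: 21.1 × 9.8 = 206.8 N down at 1.43 m → arm 4.29 m, τ = 206.8 × 4.29 = 887.2 N·m counterclockwise.
Hanging mass: 43.2 × 9.8 = 423.4 N down at 0.36 m → arm 5.36 m, τ = 423.4 × 5.36 = 2269 N·m counterclockwise.
Net load moment about support B = 3758 N·m counterclockwise.
Reaction R at support A is upward at 0.326 m, arm 5.394 m → moment R × 5.394 clockwise.
For rotational equilibrium, R × 5.394 = 3758, so R = 697 N.

R_A ≈ 697 N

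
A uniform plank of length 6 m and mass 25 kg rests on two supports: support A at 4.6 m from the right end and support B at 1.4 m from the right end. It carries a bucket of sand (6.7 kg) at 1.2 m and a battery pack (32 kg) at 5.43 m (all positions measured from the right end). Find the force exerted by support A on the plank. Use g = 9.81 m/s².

R_A ≈ 514 N

Choose support B as the axis so its reaction then has zero moment arm.
Beam weight: 25 × 9.81 = 245.2 N down at 3 m → arm 1.6 m, τ = 245.2 × 1.6 = 392.3 N·m counterclockwise.
Bucket of sand: 6.7 × 9.81 = 65.73 N down at 1.2 m → arm 0.2 m, τ = 65.73 × 0.2 = 13.15 N·m clockwise.
Battery pack: 32 × 9.81 = 313.9 N down at 5.43 m → arm 4.03 m, τ = 313.9 × 4.03 = 1265 N·m counterclockwise.
Net load moment about support B = 1644 N·m counterclockwise.
Reaction R at support A is upward at 4.6 m, arm 3.2 m → moment R × 3.2 clockwise.
Setting net torque to zero: R × 3.2 = 1644 → R = 514 N.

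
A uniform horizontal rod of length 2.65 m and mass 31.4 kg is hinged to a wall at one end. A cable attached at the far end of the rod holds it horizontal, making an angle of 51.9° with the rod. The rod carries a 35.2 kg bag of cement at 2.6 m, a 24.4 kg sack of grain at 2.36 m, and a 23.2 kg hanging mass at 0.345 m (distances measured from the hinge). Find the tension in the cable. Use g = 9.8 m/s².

Choose the hinge as the axis so the unknown hinge reaction has zero arm there.
Beam weight: 31.4 × 9.8 = 307.7 N down at 1.325 m → arm 1.325 m, τ = 307.7 × 1.325 = 407.7 N·m clockwise.
Bag of cement: 35.2 × 9.8 = 345 N down at 2.6 m → arm 2.6 m, τ = 345 × 2.6 = 897 N·m clockwise.
Sack of grain: 24.4 × 9.8 = 239.1 N down at 2.36 m → arm 2.36 m, τ = 239.1 × 2.36 = 564.3 N·m clockwise.
Hanging mass: 23.2 × 9.8 = 227.4 N down at 0.345 m → arm 0.345 m, τ = 227.4 × 0.345 = 78.45 N·m clockwise.
Total clockwise load moment = 1947 N·m.
The cable tension T acts at 2.65 m; only its component perpendicular to the rod, T sinθ, produces torque. sin 51.9° = 0.7869.
Setting net torque to zero: T × 2.65 × 0.7869 = 1947 → T = 1947 / 2.085 = 934 N.

T ≈ 934 N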